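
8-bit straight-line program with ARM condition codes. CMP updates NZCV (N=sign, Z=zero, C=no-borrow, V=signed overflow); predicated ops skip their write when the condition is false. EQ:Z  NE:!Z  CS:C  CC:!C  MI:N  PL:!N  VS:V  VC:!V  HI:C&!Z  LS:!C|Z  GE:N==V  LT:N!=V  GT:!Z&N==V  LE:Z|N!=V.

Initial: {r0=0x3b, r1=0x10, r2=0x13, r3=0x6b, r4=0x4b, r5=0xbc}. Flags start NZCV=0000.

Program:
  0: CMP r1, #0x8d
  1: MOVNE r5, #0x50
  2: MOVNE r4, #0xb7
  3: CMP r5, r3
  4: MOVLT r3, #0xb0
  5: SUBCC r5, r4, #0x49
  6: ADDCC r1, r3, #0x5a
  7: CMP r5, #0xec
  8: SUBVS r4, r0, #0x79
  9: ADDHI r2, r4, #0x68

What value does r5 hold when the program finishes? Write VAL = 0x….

[0] flags=1001 → (cmp)
[1] flags=1001 NE?T → r5=0x50
[2] flags=1001 NE?T → r4=0xb7
[3] flags=1000 → (cmp)
[4] flags=1000 LT?T → r3=0xb0
[5] flags=1000 CC?T → r5=0x6e
[6] flags=1000 CC?T → r1=0x0a
[7] flags=1001 → (cmp)
[8] flags=1001 VS?T → r4=0xc2
[9] flags=1001 HI?F → skip

VAL = 0x6e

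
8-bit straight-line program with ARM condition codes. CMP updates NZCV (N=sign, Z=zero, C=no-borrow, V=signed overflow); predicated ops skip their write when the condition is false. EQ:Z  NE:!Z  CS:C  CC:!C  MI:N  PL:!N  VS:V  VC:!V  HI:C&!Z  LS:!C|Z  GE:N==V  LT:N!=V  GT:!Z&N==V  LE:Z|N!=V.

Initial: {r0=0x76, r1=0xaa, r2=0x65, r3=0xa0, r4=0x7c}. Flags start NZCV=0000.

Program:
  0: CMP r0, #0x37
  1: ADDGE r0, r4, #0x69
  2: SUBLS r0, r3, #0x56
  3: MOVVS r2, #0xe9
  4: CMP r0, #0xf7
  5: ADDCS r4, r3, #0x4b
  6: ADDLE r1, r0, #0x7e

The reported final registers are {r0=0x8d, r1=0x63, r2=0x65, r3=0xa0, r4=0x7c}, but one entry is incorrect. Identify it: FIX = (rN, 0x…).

FIX = (r0, 0xe5)

0: ✓ CMP  NZCV=0010
1: ✓ ADDGE  r0←0xe5
2: · SUBLS
3: · MOVVS
4: ✓ CMP  NZCV=1000
5: · ADDCS
6: ✓ ADDLE  r1←0x63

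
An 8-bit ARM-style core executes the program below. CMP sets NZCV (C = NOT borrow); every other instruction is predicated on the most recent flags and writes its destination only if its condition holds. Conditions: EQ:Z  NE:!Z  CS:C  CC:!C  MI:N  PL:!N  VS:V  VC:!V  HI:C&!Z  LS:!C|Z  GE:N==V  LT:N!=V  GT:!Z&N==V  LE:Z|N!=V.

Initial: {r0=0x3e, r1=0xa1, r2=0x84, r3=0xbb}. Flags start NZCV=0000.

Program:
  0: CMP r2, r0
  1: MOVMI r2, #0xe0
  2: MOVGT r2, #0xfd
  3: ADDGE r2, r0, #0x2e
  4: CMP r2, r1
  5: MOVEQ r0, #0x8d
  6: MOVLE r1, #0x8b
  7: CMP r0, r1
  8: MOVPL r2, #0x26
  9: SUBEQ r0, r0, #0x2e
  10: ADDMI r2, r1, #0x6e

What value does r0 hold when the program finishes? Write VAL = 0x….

VAL = 0x3e

0: ✓ CMP  NZCV=0011
1: · MOVMI
2: · MOVGT
3: · ADDGE
4: ✓ CMP  NZCV=1000
5: · MOVEQ
6: ✓ MOVLE  r1←0x8b
7: ✓ CMP  NZCV=1001
8: · MOVPL
9: · SUBEQ
10: ✓ ADDMI  r2←0xf9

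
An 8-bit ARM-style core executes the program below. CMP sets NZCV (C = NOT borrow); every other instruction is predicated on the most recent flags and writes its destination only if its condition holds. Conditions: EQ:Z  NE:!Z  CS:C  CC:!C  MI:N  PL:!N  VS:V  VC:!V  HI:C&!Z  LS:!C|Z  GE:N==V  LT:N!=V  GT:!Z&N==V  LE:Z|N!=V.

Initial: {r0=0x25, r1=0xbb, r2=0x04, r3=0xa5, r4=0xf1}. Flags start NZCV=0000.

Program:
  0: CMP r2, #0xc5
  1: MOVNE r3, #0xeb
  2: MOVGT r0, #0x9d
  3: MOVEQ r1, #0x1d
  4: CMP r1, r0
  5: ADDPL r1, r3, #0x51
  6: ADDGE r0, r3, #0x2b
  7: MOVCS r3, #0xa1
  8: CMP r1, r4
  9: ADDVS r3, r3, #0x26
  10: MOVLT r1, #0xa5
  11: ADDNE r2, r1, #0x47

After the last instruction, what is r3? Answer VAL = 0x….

VAL = 0xa1

[0] flags=0000 → (cmp)
[1] flags=0000 NE?T → r3=0xeb
[2] flags=0000 GT?T → r0=0x9d
[3] flags=0000 EQ?F → skip
[4] flags=0010 → (cmp)
[5] flags=0010 PL?T → r1=0x3c
[6] flags=0010 GE?T → r0=0x16
[7] flags=0010 CS?T → r3=0xa1
[8] flags=0000 → (cmp)
[9] flags=0000 VS?F → skip
[10] flags=0000 LT?F → skip
[11] flags=0000 NE?T → r2=0x83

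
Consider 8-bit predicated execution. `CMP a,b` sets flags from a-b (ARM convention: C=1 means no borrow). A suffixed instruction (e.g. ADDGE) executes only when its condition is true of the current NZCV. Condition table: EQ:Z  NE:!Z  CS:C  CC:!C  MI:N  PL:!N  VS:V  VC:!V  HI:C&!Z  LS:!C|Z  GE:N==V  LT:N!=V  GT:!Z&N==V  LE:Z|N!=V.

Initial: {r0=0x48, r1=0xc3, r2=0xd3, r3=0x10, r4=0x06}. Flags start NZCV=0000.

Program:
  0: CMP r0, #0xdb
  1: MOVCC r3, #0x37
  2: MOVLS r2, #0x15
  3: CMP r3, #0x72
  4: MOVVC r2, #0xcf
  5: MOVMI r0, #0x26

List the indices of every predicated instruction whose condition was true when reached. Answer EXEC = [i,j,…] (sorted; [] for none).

EXEC = [1,2,4,5]

0: ✓ CMP  NZCV=0000
1: ✓ MOVCC  r3←0x37
2: ✓ MOVLS  r2←0x15
3: ✓ CMP  NZCV=1000
4: ✓ MOVVC  r2←0xcf
5: ✓ MOVMI  r0←0x26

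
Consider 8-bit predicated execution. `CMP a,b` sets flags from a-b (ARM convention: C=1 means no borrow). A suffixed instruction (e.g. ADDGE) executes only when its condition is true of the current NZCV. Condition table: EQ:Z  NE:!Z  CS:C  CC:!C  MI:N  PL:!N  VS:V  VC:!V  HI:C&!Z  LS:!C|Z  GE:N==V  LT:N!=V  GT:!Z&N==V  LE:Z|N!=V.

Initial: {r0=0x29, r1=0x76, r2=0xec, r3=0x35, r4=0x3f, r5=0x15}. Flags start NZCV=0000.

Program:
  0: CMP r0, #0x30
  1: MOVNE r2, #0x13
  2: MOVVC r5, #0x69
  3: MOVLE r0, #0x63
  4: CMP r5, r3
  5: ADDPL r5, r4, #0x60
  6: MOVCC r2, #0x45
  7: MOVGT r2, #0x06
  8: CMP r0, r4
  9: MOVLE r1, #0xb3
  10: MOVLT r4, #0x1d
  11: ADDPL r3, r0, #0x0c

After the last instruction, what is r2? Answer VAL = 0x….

0: ✓ CMP  NZCV=1000
1: ✓ MOVNE  r2←0x13
2: ✓ MOVVC  r5←0x69
3: ✓ MOVLE  r0←0x63
4: ✓ CMP  NZCV=0010
5: ✓ ADDPL  r5←0x9f
6: · MOVCC
7: ✓ MOVGT  r2←0x06
8: ✓ CMP  NZCV=0010
9: · MOVLE
10: · MOVLT
11: ✓ ADDPL  r3←0x6f

VAL = 0x06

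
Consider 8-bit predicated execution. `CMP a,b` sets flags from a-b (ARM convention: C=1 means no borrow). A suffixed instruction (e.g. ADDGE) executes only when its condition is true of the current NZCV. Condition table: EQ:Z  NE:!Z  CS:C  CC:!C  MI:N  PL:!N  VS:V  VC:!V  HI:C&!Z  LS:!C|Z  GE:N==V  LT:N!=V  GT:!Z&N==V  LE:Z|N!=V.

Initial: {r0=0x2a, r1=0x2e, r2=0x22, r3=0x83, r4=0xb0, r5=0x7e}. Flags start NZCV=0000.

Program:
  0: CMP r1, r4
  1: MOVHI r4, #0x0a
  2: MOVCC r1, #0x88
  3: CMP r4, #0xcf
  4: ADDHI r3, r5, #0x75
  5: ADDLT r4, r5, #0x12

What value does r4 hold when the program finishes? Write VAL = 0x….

0: ✓ CMP  NZCV=0000
1: · MOVHI
2: ✓ MOVCC  r1←0x88
3: ✓ CMP  NZCV=1000
4: · ADDHI
5: ✓ ADDLT  r4←0x90

VAL = 0x90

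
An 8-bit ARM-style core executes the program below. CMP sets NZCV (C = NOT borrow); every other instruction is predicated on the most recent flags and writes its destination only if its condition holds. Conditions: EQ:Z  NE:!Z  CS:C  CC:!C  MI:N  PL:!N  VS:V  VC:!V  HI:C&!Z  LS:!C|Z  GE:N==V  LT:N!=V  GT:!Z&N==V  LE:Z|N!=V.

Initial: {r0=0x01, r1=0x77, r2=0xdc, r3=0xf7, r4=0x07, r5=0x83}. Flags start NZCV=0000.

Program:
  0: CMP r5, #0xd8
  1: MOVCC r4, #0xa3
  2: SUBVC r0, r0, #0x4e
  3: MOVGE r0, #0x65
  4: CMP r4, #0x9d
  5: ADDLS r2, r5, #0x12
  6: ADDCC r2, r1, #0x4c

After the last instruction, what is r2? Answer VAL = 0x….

0: ✓ CMP  NZCV=1000
1: ✓ MOVCC  r4←0xa3
2: ✓ SUBVC  r0←0xb3
3: · MOVGE
4: ✓ CMP  NZCV=0010
5: · ADDLS
6: · ADDCC

VAL = 0xdc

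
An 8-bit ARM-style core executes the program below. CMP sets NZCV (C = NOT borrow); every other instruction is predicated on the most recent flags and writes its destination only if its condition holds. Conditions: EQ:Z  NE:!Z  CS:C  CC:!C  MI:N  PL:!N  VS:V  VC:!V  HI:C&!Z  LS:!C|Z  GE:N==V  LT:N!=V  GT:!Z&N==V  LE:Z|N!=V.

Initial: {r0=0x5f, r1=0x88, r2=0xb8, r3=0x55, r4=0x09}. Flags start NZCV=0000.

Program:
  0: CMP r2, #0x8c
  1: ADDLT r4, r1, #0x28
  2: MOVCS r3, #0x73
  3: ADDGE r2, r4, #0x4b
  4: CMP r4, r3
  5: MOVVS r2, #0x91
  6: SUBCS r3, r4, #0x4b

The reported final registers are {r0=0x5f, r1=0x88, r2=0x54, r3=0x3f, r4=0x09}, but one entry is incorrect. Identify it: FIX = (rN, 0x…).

[0] flags=0010 → (cmp)
[1] flags=0010 LT?F → skip
[2] flags=0010 CS?T → r3=0x73
[3] flags=0010 GE?T → r2=0x54
[4] flags=1000 → (cmp)
[5] flags=1000 VS?F → skip
[6] flags=1000 CS?F → skip

FIX = (r3, 0x73)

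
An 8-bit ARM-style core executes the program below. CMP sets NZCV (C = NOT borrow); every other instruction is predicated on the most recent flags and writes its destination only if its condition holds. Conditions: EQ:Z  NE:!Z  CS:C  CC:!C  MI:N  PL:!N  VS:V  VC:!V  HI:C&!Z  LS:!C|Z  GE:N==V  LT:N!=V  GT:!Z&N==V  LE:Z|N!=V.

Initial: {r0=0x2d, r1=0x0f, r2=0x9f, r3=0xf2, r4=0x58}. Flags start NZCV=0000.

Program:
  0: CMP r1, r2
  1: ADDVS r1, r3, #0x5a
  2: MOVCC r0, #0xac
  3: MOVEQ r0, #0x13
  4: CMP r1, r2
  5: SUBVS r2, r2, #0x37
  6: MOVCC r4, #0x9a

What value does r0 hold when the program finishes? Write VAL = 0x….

VAL = 0xac

[0] flags=0000 → (cmp)
[1] flags=0000 VS?F → skip
[2] flags=0000 CC?T → r0=0xac
[3] flags=0000 EQ?F → skip
[4] flags=0000 → (cmp)
[5] flags=0000 VS?F → skip
[6] flags=0000 CC?T → r4=0x9a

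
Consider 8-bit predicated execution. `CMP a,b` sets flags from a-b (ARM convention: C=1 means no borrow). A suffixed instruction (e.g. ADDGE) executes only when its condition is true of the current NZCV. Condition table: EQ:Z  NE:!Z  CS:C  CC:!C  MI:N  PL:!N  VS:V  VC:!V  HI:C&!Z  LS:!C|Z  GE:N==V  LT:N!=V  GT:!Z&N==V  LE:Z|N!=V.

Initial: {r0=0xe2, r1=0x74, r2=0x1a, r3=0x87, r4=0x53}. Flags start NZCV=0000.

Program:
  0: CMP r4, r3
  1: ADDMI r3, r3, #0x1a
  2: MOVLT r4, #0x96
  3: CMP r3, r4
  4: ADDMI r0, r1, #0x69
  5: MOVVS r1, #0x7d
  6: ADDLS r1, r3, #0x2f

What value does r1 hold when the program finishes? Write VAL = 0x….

VAL = 0x7d

[0] flags=1001 → (cmp)
[1] flags=1001 MI?T → r3=0xa1
[2] flags=1001 LT?F → skip
[3] flags=0011 → (cmp)
[4] flags=0011 MI?F → skip
[5] flags=0011 VS?T → r1=0x7d
[6] flags=0011 LS?F → skip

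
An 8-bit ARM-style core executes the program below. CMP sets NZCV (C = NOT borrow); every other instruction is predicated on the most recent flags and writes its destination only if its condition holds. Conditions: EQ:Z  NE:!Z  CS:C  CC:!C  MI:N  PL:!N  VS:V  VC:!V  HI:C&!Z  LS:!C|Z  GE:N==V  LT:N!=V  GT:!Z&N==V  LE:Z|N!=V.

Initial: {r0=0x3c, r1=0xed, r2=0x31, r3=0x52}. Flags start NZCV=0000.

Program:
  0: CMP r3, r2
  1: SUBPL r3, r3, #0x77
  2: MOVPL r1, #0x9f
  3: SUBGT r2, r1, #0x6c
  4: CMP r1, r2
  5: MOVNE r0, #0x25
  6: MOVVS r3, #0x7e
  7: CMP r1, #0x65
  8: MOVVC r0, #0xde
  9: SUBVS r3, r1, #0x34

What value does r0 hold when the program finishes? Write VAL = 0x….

[0] flags=0010 → (cmp)
[1] flags=0010 PL?T → r3=0xdb
[2] flags=0010 PL?T → r1=0x9f
[3] flags=0010 GT?T → r2=0x33
[4] flags=0011 → (cmp)
[5] flags=0011 NE?T → r0=0x25
[6] flags=0011 VS?T → r3=0x7e
[7] flags=0011 → (cmp)
[8] flags=0011 VC?F → skip
[9] flags=0011 VS?T → r3=0x6b

VAL = 0x25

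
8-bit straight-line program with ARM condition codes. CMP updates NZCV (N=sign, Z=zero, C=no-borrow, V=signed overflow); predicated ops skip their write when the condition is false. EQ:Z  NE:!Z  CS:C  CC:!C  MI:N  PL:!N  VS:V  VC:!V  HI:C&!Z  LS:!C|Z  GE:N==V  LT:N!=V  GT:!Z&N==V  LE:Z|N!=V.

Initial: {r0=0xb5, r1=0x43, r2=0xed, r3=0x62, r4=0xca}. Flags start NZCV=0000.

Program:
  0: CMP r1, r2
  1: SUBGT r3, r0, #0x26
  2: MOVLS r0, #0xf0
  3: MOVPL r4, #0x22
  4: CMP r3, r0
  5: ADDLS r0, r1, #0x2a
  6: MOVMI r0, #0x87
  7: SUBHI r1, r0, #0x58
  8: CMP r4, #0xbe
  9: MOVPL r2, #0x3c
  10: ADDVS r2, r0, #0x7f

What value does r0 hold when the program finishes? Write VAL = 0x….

VAL = 0x87

0: ✓ CMP  NZCV=0000
1: ✓ SUBGT  r3←0x8f
2: ✓ MOVLS  r0←0xf0
3: ✓ MOVPL  r4←0x22
4: ✓ CMP  NZCV=1000
5: ✓ ADDLS  r0←0x6d
6: ✓ MOVMI  r0←0x87
7: · SUBHI
8: ✓ CMP  NZCV=0000
9: ✓ MOVPL  r2←0x3c
10: · ADDVS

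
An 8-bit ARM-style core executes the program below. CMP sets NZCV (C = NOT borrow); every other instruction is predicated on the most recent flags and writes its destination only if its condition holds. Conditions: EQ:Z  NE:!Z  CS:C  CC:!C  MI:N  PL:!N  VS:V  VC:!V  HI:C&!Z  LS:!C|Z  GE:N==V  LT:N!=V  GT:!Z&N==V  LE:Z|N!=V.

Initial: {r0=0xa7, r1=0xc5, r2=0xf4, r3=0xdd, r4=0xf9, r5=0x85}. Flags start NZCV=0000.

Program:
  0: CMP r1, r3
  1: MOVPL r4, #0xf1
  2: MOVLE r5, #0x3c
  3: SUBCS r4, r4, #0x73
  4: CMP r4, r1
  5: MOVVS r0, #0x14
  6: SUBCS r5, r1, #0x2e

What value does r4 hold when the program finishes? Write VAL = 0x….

VAL = 0xf9

0: ✓ CMP  NZCV=1000
1: · MOVPL
2: ✓ MOVLE  r5←0x3c
3: · SUBCS
4: ✓ CMP  NZCV=0010
5: · MOVVS
6: ✓ SUBCS  r5←0x97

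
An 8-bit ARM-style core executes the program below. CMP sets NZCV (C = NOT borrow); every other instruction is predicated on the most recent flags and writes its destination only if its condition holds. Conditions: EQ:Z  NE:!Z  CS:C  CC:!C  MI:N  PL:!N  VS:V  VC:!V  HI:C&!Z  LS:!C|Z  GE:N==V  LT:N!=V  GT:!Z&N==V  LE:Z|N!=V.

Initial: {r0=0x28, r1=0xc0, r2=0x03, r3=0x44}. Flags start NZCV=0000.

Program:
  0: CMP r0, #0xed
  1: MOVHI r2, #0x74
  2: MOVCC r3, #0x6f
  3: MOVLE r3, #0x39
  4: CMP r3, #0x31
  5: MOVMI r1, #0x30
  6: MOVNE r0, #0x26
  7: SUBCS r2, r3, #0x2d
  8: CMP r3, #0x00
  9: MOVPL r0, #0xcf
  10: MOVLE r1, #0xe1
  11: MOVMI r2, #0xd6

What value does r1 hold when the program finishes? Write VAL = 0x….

0: ✓ CMP  NZCV=0000
1: · MOVHI
2: ✓ MOVCC  r3←0x6f
3: · MOVLE
4: ✓ CMP  NZCV=0010
5: · MOVMI
6: ✓ MOVNE  r0←0x26
7: ✓ SUBCS  r2←0x42
8: ✓ CMP  NZCV=0010
9: ✓ MOVPL  r0←0xcf
10: · MOVLE
11: · MOVMI

VAL = 0xc0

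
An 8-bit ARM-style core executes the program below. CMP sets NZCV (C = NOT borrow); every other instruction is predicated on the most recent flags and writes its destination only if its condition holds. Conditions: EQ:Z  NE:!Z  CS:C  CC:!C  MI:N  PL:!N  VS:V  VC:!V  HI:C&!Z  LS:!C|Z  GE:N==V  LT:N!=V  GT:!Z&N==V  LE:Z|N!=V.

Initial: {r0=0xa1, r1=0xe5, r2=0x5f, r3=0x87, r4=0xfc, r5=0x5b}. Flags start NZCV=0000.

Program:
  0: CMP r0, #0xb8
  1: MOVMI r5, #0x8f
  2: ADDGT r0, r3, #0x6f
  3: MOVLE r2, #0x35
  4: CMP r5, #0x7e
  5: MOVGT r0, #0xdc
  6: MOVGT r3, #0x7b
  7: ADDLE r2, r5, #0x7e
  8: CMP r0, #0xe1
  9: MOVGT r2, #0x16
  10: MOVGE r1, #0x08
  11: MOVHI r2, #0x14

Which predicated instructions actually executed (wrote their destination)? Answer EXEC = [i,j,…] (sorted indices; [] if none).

0: ✓ CMP  NZCV=1000
1: ✓ MOVMI  r5←0x8f
2: · ADDGT
3: ✓ MOVLE  r2←0x35
4: ✓ CMP  NZCV=0011
5: · MOVGT
6: · MOVGT
7: ✓ ADDLE  r2←0x0d
8: ✓ CMP  NZCV=1000
9: · MOVGT
10: · MOVGE
11: · MOVHI

EXEC = [1,3,7]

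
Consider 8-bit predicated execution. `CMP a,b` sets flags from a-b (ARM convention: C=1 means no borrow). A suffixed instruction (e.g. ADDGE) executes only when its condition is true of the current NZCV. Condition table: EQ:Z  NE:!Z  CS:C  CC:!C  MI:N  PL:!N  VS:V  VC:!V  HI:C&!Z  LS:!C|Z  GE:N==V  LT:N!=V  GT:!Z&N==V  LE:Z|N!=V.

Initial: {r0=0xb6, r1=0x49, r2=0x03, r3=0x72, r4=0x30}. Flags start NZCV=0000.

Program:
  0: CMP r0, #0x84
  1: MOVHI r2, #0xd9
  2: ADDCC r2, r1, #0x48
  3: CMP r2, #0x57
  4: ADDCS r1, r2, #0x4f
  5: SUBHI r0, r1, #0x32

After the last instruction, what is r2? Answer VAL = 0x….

0: ✓ CMP  NZCV=0010
1: ✓ MOVHI  r2←0xd9
2: · ADDCC
3: ✓ CMP  NZCV=1010
4: ✓ ADDCS  r1←0x28
5: ✓ SUBHI  r0←0xf6

VAL = 0xd9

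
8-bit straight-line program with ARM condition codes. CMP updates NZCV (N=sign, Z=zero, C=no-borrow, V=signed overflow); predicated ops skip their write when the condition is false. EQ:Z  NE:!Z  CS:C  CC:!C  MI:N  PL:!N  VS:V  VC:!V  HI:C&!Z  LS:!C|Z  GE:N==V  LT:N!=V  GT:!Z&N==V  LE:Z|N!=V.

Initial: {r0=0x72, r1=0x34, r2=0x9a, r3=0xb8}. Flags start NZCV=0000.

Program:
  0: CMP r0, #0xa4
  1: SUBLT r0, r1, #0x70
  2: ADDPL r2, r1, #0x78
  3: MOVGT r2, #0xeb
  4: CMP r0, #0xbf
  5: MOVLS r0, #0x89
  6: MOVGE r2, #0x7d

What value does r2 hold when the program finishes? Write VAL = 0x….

0: ✓ CMP  NZCV=1001
1: · SUBLT
2: · ADDPL
3: ✓ MOVGT  r2←0xeb
4: ✓ CMP  NZCV=1001
5: ✓ MOVLS  r0←0x89
6: ✓ MOVGE  r2←0x7d

VAL = 0x7d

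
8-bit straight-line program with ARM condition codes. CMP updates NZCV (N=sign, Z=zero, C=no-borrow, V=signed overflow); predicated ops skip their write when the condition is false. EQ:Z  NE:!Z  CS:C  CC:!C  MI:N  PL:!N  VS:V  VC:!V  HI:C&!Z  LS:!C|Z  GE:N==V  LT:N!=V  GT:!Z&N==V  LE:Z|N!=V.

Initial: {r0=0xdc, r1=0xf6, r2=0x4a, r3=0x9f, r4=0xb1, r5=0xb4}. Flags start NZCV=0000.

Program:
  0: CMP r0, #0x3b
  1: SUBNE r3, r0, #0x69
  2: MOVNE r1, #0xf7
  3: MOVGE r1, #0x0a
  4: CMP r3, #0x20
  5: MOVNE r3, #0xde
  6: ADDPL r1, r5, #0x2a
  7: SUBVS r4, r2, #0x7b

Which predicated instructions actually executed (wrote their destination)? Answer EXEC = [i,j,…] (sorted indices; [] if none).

0: ✓ CMP  NZCV=1010
1: ✓ SUBNE  r3←0x73
2: ✓ MOVNE  r1←0xf7
3: · MOVGE
4: ✓ CMP  NZCV=0010
5: ✓ MOVNE  r3←0xde
6: ✓ ADDPL  r1←0xde
7: · SUBVS

EXEC = [1,2,5,6]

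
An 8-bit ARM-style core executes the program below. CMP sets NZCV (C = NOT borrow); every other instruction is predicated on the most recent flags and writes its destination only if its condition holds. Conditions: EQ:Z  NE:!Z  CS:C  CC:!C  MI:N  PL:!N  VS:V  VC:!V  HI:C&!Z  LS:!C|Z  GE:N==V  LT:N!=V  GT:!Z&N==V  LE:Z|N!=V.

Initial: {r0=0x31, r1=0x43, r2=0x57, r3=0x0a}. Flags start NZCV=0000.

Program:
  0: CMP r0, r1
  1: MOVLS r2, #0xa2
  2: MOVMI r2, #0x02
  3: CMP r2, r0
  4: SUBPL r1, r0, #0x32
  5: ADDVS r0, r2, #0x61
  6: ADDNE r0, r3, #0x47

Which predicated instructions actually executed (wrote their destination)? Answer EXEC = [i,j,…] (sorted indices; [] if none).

EXEC = [1,2,6]

[0] flags=1000 → (cmp)
[1] flags=1000 LS?T → r2=0xa2
[2] flags=1000 MI?T → r2=0x02
[3] flags=1000 → (cmp)
[4] flags=1000 PL?F → skip
[5] flags=1000 VS?F → skip
[6] flags=1000 NE?T → r0=0x51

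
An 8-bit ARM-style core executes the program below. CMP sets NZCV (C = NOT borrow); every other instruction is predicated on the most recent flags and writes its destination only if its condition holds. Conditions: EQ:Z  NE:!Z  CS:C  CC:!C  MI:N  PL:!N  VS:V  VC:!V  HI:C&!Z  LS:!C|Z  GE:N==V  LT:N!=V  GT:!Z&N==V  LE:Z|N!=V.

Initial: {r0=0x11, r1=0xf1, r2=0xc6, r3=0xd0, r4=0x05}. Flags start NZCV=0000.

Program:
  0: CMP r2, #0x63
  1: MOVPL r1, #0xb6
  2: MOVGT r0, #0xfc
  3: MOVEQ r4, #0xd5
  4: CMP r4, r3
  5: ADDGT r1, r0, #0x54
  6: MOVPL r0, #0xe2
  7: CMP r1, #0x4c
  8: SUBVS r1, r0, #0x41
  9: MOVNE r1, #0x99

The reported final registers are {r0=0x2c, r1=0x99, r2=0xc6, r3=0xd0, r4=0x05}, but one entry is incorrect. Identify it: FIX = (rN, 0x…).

FIX = (r0, 0xe2)

[0] flags=0011 → (cmp)
[1] flags=0011 PL?T → r1=0xb6
[2] flags=0011 GT?F → skip
[3] flags=0011 EQ?F → skip
[4] flags=0000 → (cmp)
[5] flags=0000 GT?T → r1=0x65
[6] flags=0000 PL?T → r0=0xe2
[7] flags=0010 → (cmp)
[8] flags=0010 VS?F → skip
[9] flags=0010 NE?T → r1=0x99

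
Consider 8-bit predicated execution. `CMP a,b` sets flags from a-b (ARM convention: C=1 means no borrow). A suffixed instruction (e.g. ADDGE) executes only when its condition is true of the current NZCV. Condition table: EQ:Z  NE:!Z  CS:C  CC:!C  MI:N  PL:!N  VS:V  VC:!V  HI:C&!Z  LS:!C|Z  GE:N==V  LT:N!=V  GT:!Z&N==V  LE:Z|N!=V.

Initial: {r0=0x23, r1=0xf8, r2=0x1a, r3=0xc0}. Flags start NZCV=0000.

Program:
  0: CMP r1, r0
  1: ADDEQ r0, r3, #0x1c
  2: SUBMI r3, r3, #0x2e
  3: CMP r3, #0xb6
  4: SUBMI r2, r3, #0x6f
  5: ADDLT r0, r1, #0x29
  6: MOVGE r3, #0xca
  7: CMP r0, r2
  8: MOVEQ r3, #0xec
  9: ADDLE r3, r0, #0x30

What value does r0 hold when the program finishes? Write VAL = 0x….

0: ✓ CMP  NZCV=1010
1: · ADDEQ
2: ✓ SUBMI  r3←0x92
3: ✓ CMP  NZCV=1000
4: ✓ SUBMI  r2←0x23
5: ✓ ADDLT  r0←0x21
6: · MOVGE
7: ✓ CMP  NZCV=1000
8: · MOVEQ
9: ✓ ADDLE  r3←0x51

VAL = 0x21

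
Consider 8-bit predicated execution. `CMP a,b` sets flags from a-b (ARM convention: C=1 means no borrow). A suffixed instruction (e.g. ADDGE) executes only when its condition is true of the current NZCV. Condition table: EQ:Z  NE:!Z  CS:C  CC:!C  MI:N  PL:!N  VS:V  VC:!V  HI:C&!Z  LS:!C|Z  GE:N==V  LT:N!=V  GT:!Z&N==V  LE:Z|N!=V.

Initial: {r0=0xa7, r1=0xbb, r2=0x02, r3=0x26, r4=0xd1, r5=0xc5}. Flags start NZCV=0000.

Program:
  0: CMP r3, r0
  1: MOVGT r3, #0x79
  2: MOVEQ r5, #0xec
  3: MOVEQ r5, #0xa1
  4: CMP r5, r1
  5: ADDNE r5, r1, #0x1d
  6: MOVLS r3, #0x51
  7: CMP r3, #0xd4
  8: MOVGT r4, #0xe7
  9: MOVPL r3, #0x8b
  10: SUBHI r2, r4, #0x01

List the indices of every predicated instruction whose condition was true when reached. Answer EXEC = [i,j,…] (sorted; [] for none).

EXEC = [1,5,8]

[0] flags=0000 → (cmp)
[1] flags=0000 GT?T → r3=0x79
[2] flags=0000 EQ?F → skip
[3] flags=0000 EQ?F → skip
[4] flags=0010 → (cmp)
[5] flags=0010 NE?T → r5=0xd8
[6] flags=0010 LS?F → skip
[7] flags=1001 → (cmp)
[8] flags=1001 GT?T → r4=0xe7
[9] flags=1001 PL?F → skip
[10] flags=1001 HI?F → skip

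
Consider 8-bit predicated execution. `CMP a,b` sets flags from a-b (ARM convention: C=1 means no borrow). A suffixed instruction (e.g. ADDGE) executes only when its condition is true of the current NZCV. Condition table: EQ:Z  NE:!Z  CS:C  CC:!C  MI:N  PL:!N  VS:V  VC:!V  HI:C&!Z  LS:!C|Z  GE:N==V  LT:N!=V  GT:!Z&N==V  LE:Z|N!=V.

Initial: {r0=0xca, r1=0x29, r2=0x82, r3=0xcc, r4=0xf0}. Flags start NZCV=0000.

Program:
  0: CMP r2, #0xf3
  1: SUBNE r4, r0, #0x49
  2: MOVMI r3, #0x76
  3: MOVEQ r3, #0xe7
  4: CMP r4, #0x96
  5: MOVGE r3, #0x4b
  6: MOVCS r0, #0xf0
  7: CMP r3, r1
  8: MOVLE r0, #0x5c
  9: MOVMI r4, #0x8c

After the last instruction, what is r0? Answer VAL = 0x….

VAL = 0xca

[0] flags=1000 → (cmp)
[1] flags=1000 NE?T → r4=0x81
[2] flags=1000 MI?T → r3=0x76
[3] flags=1000 EQ?F → skip
[4] flags=1000 → (cmp)
[5] flags=1000 GE?F → skip
[6] flags=1000 CS?F → skip
[7] flags=0010 → (cmp)
[8] flags=0010 LE?F → skip
[9] flags=0010 MI?F → skip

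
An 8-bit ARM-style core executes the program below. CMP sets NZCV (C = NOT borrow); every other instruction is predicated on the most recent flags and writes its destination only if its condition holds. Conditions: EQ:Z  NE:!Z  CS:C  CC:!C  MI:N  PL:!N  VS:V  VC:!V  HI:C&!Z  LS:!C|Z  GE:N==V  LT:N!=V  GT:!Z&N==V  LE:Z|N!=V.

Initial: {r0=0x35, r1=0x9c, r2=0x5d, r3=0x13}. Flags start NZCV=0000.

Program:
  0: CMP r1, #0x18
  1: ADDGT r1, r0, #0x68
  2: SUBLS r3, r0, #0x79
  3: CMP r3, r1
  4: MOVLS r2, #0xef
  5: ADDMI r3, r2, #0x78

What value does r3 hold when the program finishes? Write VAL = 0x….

VAL = 0x13

[0] flags=1010 → (cmp)
[1] flags=1010 GT?F → skip
[2] flags=1010 LS?F → skip
[3] flags=0000 → (cmp)
[4] flags=0000 LS?T → r2=0xef
[5] flags=0000 MI?F → skip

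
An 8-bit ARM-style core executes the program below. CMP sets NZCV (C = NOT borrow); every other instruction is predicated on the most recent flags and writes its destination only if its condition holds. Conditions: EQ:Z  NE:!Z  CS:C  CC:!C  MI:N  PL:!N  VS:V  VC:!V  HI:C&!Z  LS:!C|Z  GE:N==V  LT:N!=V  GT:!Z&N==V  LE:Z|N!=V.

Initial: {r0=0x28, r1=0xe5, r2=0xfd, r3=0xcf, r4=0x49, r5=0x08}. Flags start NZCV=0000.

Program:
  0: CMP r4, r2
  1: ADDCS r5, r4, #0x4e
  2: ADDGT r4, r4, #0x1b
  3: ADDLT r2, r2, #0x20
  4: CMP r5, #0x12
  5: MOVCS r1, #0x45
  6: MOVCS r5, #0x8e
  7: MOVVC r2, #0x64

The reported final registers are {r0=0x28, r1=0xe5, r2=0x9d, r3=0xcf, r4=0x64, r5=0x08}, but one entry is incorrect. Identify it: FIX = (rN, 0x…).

0: ✓ CMP  NZCV=0000
1: · ADDCS
2: ✓ ADDGT  r4←0x64
3: · ADDLT
4: ✓ CMP  NZCV=1000
5: · MOVCS
6: · MOVCS
7: ✓ MOVVC  r2←0x64

FIX = (r2, 0x64)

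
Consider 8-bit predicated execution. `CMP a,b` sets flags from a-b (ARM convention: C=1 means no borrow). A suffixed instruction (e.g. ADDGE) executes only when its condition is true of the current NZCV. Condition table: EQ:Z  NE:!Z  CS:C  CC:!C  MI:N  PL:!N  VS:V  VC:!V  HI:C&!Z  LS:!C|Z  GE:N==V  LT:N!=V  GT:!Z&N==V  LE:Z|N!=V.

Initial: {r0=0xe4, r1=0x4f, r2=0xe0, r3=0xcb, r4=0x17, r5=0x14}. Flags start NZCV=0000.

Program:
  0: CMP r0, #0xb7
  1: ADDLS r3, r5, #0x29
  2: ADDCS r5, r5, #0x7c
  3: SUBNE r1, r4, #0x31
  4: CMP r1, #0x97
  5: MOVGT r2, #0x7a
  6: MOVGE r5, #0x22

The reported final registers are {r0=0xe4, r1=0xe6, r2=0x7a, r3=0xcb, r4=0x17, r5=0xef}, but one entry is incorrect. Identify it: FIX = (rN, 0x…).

FIX = (r5, 0x22)

0: ✓ CMP  NZCV=0010
1: · ADDLS
2: ✓ ADDCS  r5←0x90
3: ✓ SUBNE  r1←0xe6
4: ✓ CMP  NZCV=0010
5: ✓ MOVGT  r2←0x7a
6: ✓ MOVGE  r5←0x22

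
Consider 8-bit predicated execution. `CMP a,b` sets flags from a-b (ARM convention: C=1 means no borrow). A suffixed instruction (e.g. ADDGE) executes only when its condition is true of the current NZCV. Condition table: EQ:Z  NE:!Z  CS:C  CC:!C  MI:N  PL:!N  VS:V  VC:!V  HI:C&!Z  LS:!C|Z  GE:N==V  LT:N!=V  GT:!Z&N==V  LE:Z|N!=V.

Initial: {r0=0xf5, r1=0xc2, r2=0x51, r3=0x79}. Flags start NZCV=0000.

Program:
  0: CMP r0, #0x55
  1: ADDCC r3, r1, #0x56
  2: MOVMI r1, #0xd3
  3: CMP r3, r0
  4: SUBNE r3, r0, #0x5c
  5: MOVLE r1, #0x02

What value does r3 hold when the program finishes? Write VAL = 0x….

[0] flags=1010 → (cmp)
[1] flags=1010 CC?F → skip
[2] flags=1010 MI?T → r1=0xd3
[3] flags=1001 → (cmp)
[4] flags=1001 NE?T → r3=0x99
[5] flags=1001 LE?F → skip

VAL = 0x99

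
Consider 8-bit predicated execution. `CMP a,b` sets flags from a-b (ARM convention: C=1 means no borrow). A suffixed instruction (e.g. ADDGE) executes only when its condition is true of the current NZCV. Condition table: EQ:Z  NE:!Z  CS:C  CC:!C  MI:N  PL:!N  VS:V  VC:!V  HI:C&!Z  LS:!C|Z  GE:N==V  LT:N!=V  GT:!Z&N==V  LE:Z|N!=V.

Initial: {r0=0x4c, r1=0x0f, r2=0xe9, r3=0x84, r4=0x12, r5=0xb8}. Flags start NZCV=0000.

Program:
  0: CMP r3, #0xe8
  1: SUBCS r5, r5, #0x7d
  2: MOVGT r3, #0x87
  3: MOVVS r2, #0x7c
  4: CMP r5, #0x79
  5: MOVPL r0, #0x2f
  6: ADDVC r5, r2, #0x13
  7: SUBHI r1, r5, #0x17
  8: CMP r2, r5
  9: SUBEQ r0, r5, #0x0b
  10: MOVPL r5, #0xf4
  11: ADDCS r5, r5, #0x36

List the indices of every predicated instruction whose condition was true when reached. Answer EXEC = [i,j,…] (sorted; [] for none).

0: ✓ CMP  NZCV=1000
1: · SUBCS
2: · MOVGT
3: · MOVVS
4: ✓ CMP  NZCV=0011
5: ✓ MOVPL  r0←0x2f
6: · ADDVC
7: ✓ SUBHI  r1←0xa1
8: ✓ CMP  NZCV=0010
9: · SUBEQ
10: ✓ MOVPL  r5←0xf4
11: ✓ ADDCS  r5←0x2a

EXEC = [5,7,10,11]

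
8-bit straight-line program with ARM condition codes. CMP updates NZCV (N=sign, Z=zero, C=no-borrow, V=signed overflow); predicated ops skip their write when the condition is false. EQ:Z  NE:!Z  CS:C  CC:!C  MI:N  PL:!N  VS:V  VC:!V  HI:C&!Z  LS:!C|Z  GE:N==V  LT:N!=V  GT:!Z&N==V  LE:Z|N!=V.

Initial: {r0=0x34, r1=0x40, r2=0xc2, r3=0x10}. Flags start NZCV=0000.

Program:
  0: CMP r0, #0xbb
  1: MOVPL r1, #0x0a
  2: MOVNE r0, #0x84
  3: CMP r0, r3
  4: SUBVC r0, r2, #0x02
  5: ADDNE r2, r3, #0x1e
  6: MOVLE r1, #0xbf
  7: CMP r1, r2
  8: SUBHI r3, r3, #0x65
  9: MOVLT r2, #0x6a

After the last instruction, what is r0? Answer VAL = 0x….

VAL = 0x84

[0] flags=0000 → (cmp)
[1] flags=0000 PL?T → r1=0x0a
[2] flags=0000 NE?T → r0=0x84
[3] flags=0011 → (cmp)
[4] flags=0011 VC?F → skip
[5] flags=0011 NE?T → r2=0x2e
[6] flags=0011 LE?T → r1=0xbf
[7] flags=1010 → (cmp)
[8] flags=1010 HI?T → r3=0xab
[9] flags=1010 LT?T → r2=0x6a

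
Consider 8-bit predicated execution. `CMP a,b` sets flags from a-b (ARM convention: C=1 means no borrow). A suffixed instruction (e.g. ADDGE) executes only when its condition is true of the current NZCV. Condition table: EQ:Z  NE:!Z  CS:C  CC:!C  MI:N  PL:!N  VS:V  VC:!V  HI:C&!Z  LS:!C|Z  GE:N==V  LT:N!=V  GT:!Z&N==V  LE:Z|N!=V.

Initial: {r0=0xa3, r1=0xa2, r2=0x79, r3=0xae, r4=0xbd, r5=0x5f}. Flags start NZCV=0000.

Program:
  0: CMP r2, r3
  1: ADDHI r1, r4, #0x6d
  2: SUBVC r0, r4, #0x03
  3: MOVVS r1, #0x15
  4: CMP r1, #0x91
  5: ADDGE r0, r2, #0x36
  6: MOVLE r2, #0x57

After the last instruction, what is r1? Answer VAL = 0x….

[0] flags=1001 → (cmp)
[1] flags=1001 HI?F → skip
[2] flags=1001 VC?F → skip
[3] flags=1001 VS?T → r1=0x15
[4] flags=1001 → (cmp)
[5] flags=1001 GE?T → r0=0xaf
[6] flags=1001 LE?F → skip

VAL = 0x15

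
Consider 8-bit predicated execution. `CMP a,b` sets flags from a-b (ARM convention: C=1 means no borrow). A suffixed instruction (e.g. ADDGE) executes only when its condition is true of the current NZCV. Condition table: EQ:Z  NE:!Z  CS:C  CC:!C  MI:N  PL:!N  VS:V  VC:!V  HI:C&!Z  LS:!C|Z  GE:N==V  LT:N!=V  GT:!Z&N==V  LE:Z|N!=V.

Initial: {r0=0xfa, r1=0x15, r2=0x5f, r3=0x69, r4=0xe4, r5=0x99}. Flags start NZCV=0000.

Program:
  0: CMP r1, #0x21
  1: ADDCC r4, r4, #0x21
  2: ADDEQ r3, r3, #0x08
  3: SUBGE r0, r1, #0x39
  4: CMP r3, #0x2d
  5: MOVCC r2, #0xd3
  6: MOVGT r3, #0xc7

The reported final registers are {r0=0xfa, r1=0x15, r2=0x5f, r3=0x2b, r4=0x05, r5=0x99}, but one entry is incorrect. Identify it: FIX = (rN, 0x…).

FIX = (r3, 0xc7)

[0] flags=1000 → (cmp)
[1] flags=1000 CC?T → r4=0x05
[2] flags=1000 EQ?F → skip
[3] flags=1000 GE?F → skip
[4] flags=0010 → (cmp)
[5] flags=0010 CC?F → skip
[6] flags=0010 GT?T → r3=0xc7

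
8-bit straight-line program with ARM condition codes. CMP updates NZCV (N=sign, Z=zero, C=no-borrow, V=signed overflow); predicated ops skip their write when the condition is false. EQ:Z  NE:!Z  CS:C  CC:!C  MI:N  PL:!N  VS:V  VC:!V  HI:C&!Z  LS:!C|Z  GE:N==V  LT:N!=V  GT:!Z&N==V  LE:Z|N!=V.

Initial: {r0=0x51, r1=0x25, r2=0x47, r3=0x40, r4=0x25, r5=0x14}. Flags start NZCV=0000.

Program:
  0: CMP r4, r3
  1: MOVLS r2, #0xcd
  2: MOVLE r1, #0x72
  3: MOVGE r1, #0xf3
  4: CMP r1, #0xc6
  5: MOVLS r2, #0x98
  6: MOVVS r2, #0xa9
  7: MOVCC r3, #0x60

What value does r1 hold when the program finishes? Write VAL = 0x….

[0] flags=1000 → (cmp)
[1] flags=1000 LS?T → r2=0xcd
[2] flags=1000 LE?T → r1=0x72
[3] flags=1000 GE?F → skip
[4] flags=1001 → (cmp)
[5] flags=1001 LS?T → r2=0x98
[6] flags=1001 VS?T → r2=0xa9
[7] flags=1001 CC?T → r3=0x60

VAL = 0x72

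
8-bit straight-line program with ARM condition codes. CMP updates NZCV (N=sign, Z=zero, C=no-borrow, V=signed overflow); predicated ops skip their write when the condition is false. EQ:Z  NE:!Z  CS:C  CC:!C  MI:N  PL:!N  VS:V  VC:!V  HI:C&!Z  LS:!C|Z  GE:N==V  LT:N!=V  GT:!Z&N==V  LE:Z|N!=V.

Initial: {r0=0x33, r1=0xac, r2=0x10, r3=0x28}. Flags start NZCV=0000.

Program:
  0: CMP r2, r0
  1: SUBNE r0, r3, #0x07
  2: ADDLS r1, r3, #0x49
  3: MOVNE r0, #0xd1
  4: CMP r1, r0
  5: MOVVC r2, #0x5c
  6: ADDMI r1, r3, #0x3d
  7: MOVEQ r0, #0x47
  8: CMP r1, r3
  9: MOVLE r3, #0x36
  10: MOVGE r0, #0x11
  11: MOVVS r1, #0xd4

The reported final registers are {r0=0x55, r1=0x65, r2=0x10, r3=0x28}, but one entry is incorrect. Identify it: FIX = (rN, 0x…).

FIX = (r0, 0x11)

0: ✓ CMP  NZCV=1000
1: ✓ SUBNE  r0←0x21
2: ✓ ADDLS  r1←0x71
3: ✓ MOVNE  r0←0xd1
4: ✓ CMP  NZCV=1001
5: · MOVVC
6: ✓ ADDMI  r1←0x65
7: · MOVEQ
8: ✓ CMP  NZCV=0010
9: · MOVLE
10: ✓ MOVGE  r0←0x11
11: · MOVVS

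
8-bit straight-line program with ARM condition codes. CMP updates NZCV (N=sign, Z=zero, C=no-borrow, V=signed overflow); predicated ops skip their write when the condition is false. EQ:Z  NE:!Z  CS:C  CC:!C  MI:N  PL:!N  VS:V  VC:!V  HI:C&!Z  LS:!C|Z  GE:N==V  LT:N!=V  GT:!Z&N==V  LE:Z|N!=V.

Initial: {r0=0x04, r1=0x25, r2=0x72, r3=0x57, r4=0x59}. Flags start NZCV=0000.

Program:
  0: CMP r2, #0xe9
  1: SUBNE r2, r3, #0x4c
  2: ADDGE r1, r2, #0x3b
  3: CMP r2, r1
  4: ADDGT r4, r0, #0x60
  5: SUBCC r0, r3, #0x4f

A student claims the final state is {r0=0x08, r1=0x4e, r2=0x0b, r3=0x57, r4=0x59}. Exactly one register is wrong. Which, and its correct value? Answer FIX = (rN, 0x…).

0: ✓ CMP  NZCV=1001
1: ✓ SUBNE  r2←0x0b
2: ✓ ADDGE  r1←0x46
3: ✓ CMP  NZCV=1000
4: · ADDGT
5: ✓ SUBCC  r0←0x08

FIX = (r1, 0x46)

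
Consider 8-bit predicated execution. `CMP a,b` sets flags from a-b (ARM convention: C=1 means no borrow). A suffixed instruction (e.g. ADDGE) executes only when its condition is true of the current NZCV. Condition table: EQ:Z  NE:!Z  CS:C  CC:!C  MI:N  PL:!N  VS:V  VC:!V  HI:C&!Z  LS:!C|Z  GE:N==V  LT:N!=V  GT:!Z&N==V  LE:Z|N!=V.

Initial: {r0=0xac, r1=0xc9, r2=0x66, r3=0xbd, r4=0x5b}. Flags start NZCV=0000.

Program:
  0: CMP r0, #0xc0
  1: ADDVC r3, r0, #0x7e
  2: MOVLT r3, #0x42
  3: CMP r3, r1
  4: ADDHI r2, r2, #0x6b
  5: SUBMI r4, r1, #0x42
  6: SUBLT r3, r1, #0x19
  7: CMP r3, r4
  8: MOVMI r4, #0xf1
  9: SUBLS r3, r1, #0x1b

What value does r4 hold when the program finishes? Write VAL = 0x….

[0] flags=1000 → (cmp)
[1] flags=1000 VC?T → r3=0x2a
[2] flags=1000 LT?T → r3=0x42
[3] flags=0000 → (cmp)
[4] flags=0000 HI?F → skip
[5] flags=0000 MI?F → skip
[6] flags=0000 LT?F → skip
[7] flags=1000 → (cmp)
[8] flags=1000 MI?T → r4=0xf1
[9] flags=1000 LS?T → r3=0xae

VAL = 0xf1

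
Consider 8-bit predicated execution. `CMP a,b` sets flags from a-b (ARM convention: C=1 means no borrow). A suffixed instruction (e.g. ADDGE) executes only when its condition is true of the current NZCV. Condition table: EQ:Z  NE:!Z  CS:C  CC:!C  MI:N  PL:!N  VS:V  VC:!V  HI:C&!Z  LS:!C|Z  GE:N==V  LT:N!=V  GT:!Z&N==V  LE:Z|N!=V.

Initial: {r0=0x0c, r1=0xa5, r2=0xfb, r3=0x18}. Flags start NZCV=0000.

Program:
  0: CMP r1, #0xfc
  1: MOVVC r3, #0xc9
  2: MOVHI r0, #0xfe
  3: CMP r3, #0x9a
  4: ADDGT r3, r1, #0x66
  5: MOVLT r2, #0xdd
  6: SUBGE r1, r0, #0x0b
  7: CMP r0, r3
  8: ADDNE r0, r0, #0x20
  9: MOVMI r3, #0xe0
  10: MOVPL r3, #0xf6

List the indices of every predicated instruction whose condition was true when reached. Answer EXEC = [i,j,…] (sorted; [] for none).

0: ✓ CMP  NZCV=1000
1: ✓ MOVVC  r3←0xc9
2: · MOVHI
3: ✓ CMP  NZCV=0010
4: ✓ ADDGT  r3←0x0b
5: · MOVLT
6: ✓ SUBGE  r1←0x01
7: ✓ CMP  NZCV=0010
8: ✓ ADDNE  r0←0x2c
9: · MOVMI
10: ✓ MOVPL  r3←0xf6

EXEC = [1,4,6,8,10]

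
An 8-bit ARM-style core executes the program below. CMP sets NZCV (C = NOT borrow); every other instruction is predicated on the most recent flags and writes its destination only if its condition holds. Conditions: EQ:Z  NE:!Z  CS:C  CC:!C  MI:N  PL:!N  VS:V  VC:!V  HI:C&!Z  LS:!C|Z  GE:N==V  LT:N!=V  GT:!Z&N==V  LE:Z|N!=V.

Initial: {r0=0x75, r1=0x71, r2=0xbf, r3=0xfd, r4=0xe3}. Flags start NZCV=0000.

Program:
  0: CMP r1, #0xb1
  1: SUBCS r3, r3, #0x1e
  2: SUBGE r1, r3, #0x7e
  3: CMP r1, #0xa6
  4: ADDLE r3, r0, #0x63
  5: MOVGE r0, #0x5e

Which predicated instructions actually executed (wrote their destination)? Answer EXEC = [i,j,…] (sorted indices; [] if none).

0: ✓ CMP  NZCV=1001
1: · SUBCS
2: ✓ SUBGE  r1←0x7f
3: ✓ CMP  NZCV=1001
4: · ADDLE
5: ✓ MOVGE  r0←0x5e

EXEC = [2,5]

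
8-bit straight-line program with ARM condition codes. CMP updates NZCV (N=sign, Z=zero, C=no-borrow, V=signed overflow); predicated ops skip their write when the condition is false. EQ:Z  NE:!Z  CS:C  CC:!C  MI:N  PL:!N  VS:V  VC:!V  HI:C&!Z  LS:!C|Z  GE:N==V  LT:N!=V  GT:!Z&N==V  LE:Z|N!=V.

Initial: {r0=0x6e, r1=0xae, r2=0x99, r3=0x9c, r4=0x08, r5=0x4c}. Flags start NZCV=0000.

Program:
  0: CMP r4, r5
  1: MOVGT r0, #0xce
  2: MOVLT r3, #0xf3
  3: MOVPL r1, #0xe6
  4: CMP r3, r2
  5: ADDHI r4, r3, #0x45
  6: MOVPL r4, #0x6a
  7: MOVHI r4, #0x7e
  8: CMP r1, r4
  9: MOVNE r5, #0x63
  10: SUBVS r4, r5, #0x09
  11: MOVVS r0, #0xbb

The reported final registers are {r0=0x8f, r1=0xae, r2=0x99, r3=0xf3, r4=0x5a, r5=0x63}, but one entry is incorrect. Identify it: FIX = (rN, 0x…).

FIX = (r0, 0xbb)

[0] flags=1000 → (cmp)
[1] flags=1000 GT?F → skip
[2] flags=1000 LT?T → r3=0xf3
[3] flags=1000 PL?F → skip
[4] flags=0010 → (cmp)
[5] flags=0010 HI?T → r4=0x38
[6] flags=0010 PL?T → r4=0x6a
[7] flags=0010 HI?T → r4=0x7e
[8] flags=0011 → (cmp)
[9] flags=0011 NE?T → r5=0x63
[10] flags=0011 VS?T → r4=0x5a
[11] flags=0011 VS?T → r0=0xbb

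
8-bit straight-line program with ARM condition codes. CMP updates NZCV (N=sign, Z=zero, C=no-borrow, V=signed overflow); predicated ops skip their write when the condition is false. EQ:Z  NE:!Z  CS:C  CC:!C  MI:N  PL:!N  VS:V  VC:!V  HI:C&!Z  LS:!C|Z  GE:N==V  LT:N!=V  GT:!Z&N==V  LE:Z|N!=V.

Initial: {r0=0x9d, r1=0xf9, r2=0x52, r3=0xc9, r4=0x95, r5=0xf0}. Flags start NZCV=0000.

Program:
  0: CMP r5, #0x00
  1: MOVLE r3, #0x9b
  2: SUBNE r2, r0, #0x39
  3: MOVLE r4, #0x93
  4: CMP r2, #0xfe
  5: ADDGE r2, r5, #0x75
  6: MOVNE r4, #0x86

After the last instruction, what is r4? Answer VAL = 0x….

0: ✓ CMP  NZCV=1010
1: ✓ MOVLE  r3←0x9b
2: ✓ SUBNE  r2←0x64
3: ✓ MOVLE  r4←0x93
4: ✓ CMP  NZCV=0000
5: ✓ ADDGE  r2←0x65
6: ✓ MOVNE  r4←0x86

VAL = 0x86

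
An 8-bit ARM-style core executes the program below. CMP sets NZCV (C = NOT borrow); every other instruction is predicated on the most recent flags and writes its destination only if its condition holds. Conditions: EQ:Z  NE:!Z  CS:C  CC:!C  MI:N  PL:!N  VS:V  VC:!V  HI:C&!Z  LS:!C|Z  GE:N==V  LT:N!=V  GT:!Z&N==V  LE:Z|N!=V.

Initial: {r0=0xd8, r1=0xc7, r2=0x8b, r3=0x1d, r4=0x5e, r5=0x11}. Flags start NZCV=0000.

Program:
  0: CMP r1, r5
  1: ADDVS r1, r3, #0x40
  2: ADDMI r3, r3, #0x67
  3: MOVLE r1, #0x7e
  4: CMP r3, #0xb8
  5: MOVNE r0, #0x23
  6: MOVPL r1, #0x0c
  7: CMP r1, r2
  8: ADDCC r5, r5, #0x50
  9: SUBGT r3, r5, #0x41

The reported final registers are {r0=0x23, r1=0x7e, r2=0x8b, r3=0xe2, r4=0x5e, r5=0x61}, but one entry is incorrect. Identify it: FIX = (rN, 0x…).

FIX = (r3, 0x20)

0: ✓ CMP  NZCV=1010
1: · ADDVS
2: ✓ ADDMI  r3←0x84
3: ✓ MOVLE  r1←0x7e
4: ✓ CMP  NZCV=1000
5: ✓ MOVNE  r0←0x23
6: · MOVPL
7: ✓ CMP  NZCV=1001
8: ✓ ADDCC  r5←0x61
9: ✓ SUBGT  r3←0x20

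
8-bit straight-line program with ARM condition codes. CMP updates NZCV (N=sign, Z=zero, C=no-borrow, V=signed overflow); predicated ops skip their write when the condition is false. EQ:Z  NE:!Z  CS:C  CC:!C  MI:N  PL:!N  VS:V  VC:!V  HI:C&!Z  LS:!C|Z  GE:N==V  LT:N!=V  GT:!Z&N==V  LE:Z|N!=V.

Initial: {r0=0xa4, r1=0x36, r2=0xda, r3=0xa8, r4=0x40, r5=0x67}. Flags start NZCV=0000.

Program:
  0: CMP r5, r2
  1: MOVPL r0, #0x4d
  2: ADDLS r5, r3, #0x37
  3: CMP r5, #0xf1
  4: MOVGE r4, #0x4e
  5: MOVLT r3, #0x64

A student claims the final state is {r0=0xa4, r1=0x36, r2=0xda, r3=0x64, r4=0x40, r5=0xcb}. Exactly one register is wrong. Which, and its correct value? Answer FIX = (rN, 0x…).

FIX = (r5, 0xdf)

[0] flags=1001 → (cmp)
[1] flags=1001 PL?F → skip
[2] flags=1001 LS?T → r5=0xdf
[3] flags=1000 → (cmp)
[4] flags=1000 GE?F → skip
[5] flags=1000 LT?T → r3=0x64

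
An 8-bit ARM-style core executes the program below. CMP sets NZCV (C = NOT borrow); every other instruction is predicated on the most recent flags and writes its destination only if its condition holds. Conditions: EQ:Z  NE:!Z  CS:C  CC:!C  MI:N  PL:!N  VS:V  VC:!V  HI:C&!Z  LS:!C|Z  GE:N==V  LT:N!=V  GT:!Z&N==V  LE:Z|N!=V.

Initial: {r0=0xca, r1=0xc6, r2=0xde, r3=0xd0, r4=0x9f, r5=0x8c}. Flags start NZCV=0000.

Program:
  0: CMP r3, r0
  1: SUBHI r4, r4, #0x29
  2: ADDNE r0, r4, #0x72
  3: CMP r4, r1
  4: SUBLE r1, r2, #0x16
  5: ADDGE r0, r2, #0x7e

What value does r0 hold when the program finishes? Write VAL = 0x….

[0] flags=0010 → (cmp)
[1] flags=0010 HI?T → r4=0x76
[2] flags=0010 NE?T → r0=0xe8
[3] flags=1001 → (cmp)
[4] flags=1001 LE?F → skip
[5] flags=1001 GE?T → r0=0x5c

VAL = 0x5c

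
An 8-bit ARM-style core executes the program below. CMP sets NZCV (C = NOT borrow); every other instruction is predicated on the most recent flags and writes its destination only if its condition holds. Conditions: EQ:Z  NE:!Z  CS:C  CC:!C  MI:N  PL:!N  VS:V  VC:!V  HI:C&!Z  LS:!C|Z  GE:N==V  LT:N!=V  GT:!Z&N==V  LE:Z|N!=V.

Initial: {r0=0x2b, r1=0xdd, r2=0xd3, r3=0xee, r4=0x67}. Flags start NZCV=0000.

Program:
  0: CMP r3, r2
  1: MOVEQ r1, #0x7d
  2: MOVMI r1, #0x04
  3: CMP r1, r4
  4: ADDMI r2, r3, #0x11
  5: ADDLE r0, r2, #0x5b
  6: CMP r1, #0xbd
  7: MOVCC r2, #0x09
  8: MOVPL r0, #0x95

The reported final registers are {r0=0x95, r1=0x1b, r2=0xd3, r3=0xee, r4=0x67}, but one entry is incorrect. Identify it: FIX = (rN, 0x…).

FIX = (r1, 0xdd)

0: ✓ CMP  NZCV=0010
1: · MOVEQ
2: · MOVMI
3: ✓ CMP  NZCV=0011
4: · ADDMI
5: ✓ ADDLE  r0←0x2e
6: ✓ CMP  NZCV=0010
7: · MOVCC
8: ✓ MOVPL  r0←0x95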